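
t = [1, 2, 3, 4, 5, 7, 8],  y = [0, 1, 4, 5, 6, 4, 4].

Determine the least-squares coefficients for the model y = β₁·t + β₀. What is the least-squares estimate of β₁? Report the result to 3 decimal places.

Entries of AᵀA: Σt·t = 168, Σt = 30, Σ1 = 7.
For Aᵀy: Σt·y = 124, Σy = 24.
So AᵀA·[β₁, β₀]ᵀ = Aᵀy: [[168, 30]; [30, 7]]·[β₁, β₀]ᵀ = [124, 24]ᵀ.
Determinant 168·7 − 30² = 276.
β₁ = (124·7 − 30·24)/276 = 37/69; β₀ = (168·24 − 30·124)/276 = 26/23.

β₁ = 0.536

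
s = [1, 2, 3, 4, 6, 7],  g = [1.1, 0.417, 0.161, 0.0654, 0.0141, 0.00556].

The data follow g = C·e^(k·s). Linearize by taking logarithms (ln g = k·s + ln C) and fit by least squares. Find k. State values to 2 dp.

Linearized form: ln g = k·s + ln C. From the 6 transformed points,
Σs = 23.0000, Σ(s)² = 115.0000, Σln g = -14.7867, Σs·ln g = -79.9566.
Equations: 115.0000·k + 23.0000·ln C = -79.9566;  23.0000·k + 6·ln C = -14.7867.
Solving (det = 161.0000): k = -0.86737, ln C = 0.86046.

k = -0.87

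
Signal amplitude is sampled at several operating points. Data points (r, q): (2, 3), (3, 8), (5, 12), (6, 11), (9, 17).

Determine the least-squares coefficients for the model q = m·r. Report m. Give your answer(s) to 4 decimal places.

With design matrix M, MᵀM = [[155]] and Mᵀq = [309]ᵀ.
m = 309/155 = 1.99355.

m = 1.9935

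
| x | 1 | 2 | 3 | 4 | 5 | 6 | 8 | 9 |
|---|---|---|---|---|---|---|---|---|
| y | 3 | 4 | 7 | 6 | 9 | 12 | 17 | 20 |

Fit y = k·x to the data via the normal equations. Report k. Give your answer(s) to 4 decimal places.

k = 2.0720

Compute the Gram sums: Σx·x = 236.
Moment sums: Σx·y = 489.
AᵀA·[k]ᵀ = Aᵀy becomes [[236]]·[k]ᵀ = [489]ᵀ.
Hence k = 489 / 236 ≈ 2.07203.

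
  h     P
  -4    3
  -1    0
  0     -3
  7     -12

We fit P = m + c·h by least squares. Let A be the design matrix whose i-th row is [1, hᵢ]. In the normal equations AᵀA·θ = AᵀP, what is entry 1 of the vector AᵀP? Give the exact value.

-12

Entry 1 ↔ basis 1, so (AᵀP)_{1} = Σᵢ Pᵢ = (1)·(3) + (1)·(0) + (1)·(-3) + (1)·(-12) = -12.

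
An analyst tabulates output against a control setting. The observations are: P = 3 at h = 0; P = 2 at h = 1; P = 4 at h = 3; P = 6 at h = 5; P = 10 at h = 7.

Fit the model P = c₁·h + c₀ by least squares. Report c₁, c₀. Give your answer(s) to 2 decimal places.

c₁ = 1.04, c₀ = 1.68

Sums needed: Σh·h = 84, Σh = 16, Σ1 = 5.
Right-hand side: Σh·P = 114, ΣP = 25.
AᵀA·[c₁, c₀]ᵀ = AᵀP becomes [[84, 16]; [16, 5]]·[c₁, c₀]ᵀ = [114, 25]ᵀ.
det = 84·5 − 16² = 164.
c₁ = (114·5 − 16·25)/164 = 85/82; c₀ = (84·25 − 16·114)/164 = 69/41.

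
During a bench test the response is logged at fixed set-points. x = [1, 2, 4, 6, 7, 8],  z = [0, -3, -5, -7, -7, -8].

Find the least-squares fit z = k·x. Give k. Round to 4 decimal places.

Sums needed: Σx·x = 170.
Moment sums: Σx·z = -181.
Normal equations: [[170]]·[k]ᵀ = [-181]ᵀ.
k = (-181)/170 = -1.06471.

k = -1.0647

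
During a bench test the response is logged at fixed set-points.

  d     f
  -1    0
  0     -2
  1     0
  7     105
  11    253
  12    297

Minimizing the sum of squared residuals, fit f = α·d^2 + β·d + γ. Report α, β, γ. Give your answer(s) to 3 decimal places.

α = 1.966, β = 1.416, γ = -1.786

With design matrix A, AᵀA = [[37780, 3402, 316]; [3402, 316, 30]; [316, 30, 6]] and Aᵀf = [78526, 7082, 653]ᵀ.
Solving the 3×3 system (Gaussian elimination) gives α = 557671/283670, β = 200879/141835, γ = -26669/14930.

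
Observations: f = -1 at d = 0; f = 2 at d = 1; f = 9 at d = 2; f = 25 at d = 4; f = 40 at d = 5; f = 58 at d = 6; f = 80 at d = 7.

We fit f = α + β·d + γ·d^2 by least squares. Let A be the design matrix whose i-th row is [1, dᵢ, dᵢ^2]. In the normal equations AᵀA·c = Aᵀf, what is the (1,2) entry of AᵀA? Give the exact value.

25

Row 1 ↔ basis 1, column 2 ↔ basis d, so (AᵀA)_{1,2} = Σᵢ d = (1)·(0) + (1)·(1) + (1)·(2) + (1)·(4) + (1)·(5) + (1)·(6) + (1)·(7) = 25.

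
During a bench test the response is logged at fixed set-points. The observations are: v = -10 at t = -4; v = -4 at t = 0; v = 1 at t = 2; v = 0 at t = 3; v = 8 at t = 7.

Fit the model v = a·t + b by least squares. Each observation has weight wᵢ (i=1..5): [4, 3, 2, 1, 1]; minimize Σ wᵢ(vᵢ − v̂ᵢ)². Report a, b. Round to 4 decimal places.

The normal system XᵀWX·[a, b]ᵀ = XᵀWv is [[130, -2]; [-2, 11]]·[a, b]ᵀ = [220, -42]ᵀ.
Eliminating b: 11·(row 1) − (-2)·(row 2) gives 1426·a = 11·220 − (-2)·(-42) = 2336, so a = 1168/713.
Then b = ((-42) − (-2)·(1168/713))/11 = -2510/713.

a = 1.6381, b = -3.5203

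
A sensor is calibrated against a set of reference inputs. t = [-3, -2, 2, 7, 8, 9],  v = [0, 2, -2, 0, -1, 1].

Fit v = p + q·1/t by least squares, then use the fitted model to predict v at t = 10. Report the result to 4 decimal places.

v̂ = -0.2823

Forming MᵀM = [[6, 23/504]; [23/504, 167521/254016]] and Mᵀv = [0, -145/72]ᵀ gives MᵀM·[p, q]ᵀ = Mᵀv.
Eliminating q: (167521/254016)·(row 1) − (23/504)·(row 2) gives (1004597/254016)·p = (167521/254016)·0 − (23/504)·(-145/72) = 3335/36288, so p = 23345/1004597.
Then q = ((-145/72) − (23/504)·(23345/1004597))/(167521/254016) = -3069360/1004597.
At t = 10: v̂ = (23345/1004597)·(1) + (-3069360/1004597)·(1/10) = -25781/91327.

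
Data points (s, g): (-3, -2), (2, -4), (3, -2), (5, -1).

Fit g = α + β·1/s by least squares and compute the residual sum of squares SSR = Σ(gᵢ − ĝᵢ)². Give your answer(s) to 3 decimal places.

Compute the Gram sums: Σ1 = 4, Σ1/s = 7/10, Σ1/s·1/s = 461/900.
Moment sums: Σg = -9, Σ1/s·g = -11/5.
Normal equations: [[4, 7/10]; [7/10, 461/900]]·[α, β]ᵀ = [-9, -11/5]ᵀ.
Δ = 4·(461/900) − (7/10)² = 1403/900.
α = ((-9)·(461/900) − (7/10)·(-11/5))/(1403/900) = -2763/1403; β = (4·(-11/5) − (7/10)·(-9))/(1403/900) = -2250/1403.
Residuals: -13/23, -1724/1403, 707/1403, 1810/1403; SSR = 5258/1403.

SSR = 3.748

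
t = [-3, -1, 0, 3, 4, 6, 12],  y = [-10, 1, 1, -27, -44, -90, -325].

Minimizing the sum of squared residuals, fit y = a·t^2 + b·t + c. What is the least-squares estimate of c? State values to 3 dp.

With design matrix M, MᵀM = [[22451, 2007, 215]; [2007, 215, 21]; [215, 21, 7]] and Mᵀy = [-51076, -4668, -494]ᵀ.
Solving the 3×3 system (Gaussian elimination) gives a = -177855/88099, b = -252927/88099, c = 4198/88099.

c = 0.048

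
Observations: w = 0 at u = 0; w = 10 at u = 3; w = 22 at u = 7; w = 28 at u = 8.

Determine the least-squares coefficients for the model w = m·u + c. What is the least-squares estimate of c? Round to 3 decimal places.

MᵀM·[m, c]ᵀ = Mᵀw reads: 122·m + 18·c = 408;  18·m + 4·c = 60.
(Σu·u = 122, Σu = 18, Σ1 = 4, Σu·w = 408, Σw = 60.)
det = 122·4 − 18² = 164.
m = (408·4 − 18·60)/164 = 138/41; c = (122·60 − 18·408)/164 = -6/41.

c = -0.146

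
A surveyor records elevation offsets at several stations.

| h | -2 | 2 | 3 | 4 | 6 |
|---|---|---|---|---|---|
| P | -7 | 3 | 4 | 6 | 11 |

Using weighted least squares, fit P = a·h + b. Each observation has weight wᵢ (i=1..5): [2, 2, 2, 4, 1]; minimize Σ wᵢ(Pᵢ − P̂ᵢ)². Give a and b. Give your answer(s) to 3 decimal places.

a = 2.183, b = -2.374

XᵀWX·[a, b]ᵀ = XᵀWP reads: 134·a + 28·b = 226;  28·a + 11·b = 35.
(Σwᵢ·h·h = 134, Σwᵢ·h = 28, Σwᵢ·1 = 11, Σwᵢ·h·P = 226, Σwᵢ·P = 35.)
Eliminating b: 11·(row 1) − 28·(row 2) gives 690·a = 11·226 − 28·35 = 1506, so a = 251/115.
Then b = (35 − 28·(251/115))/11 = -273/115.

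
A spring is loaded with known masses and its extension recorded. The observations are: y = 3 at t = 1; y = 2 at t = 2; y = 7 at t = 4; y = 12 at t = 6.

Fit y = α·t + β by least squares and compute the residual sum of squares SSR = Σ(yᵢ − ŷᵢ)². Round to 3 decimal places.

Compute the Gram sums: Σt·t = 57, Σt = 13, Σ1 = 4.
Right-hand side: Σt·y = 107, Σy = 24.
So MᵀM·[α, β]ᵀ = Mᵀy: [[57, 13]; [13, 4]]·[α, β]ᵀ = [107, 24]ᵀ.
Eliminating β: 4·(row 1) − 13·(row 2) gives 59·α = 4·107 − 13·24 = 116, so α = 116/59.
Then β = (24 − 13·(116/59))/4 = -23/59.
Residuals: 84/59, -91/59, -28/59, 35/59; SSR = 294/59.

SSR = 4.983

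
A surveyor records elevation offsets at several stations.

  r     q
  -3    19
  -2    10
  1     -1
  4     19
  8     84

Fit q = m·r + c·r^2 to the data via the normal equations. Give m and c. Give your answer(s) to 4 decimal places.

Normal-equation sums: Σr·r = 94, Σr·r^2 = 542, Σr^2·r^2 = 4450.
For Xᵀq: Σr·q = 670, Σr^2·q = 5890.
So XᵀX·[m, c]ᵀ = Xᵀq: [[94, 542]; [542, 4450]]·[m, c]ᵀ = [670, 5890]ᵀ.
det = 94·4450 − 542² = 124536.
m = (670·4450 − 542·5890)/124536 = -26360/15567; c = (94·5890 − 542·670)/124536 = 23815/15567.

m = -1.6933, c = 1.5298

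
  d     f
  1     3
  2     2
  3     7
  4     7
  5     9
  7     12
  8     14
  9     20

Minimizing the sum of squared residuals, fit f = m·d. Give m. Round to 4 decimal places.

m = 1.9157

With design matrix M, MᵀM = [[249]] and Mᵀf = [477]ᵀ.
Hence m = 477 / 249 ≈ 1.91566.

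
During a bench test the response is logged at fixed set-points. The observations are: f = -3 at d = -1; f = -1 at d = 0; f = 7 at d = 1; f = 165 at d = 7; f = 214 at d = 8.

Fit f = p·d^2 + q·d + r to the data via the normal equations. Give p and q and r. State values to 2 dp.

Compute the Gram sums: Σd^2·d^2 = 6499, Σd^2·d = 855, Σd^2 = 115, Σd·d = 115, Σd = 15, Σ1 = 5.
Right-hand side: Σd^2·f = 21785, Σd·f = 2877, Σf = 382.
So XᵀX·[p, q, r]ᵀ = Xᵀf: [[6499, 855, 115]; [855, 115, 15]; [115, 15, 5]]·[p, q, r]ᵀ = [21785, 2877, 382]ᵀ.
Solving the 3×3 system (Gaussian elimination) gives p = 339/121, q = 5223/1210, r = -239/242.

p = 2.80, q = 4.32, r = -0.99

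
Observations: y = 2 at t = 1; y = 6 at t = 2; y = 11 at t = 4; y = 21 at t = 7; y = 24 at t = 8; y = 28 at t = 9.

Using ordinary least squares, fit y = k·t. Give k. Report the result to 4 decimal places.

k = 3.0186

From the data, Σt·t = 215.
Moment sums: Σt·y = 649.
k = 649/215 = 3.0186.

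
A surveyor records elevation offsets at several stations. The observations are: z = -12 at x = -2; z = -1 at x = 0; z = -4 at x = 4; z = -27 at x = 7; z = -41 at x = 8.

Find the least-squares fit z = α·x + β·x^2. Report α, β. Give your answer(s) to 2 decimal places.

α = 3.59, β = -1.08

With design matrix A, AᵀA = [[133, 911]; [911, 6769]] and Aᵀz = [-509, -4059]ᵀ.
det = 133·6769 − 911² = 70356.
α = ((-509)·6769 − 911·(-4059))/70356 = 63082/17589; β = (133·(-4059) − 911·(-509))/70356 = -19037/17589.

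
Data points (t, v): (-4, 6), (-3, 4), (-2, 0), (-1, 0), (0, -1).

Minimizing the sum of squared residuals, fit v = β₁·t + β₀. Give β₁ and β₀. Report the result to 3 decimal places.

Sums needed: Σt·t = 30, Σt = -10, Σ1 = 5.
For Xᵀv: Σt·v = -36, Σv = 9.
det = 30·5 − (-10)² = 50.
β₁ = ((-36)·5 − (-10)·9)/50 = -9/5; β₀ = (30·9 − (-10)·(-36))/50 = -9/5.

β₁ = -1.800, β₀ = -1.800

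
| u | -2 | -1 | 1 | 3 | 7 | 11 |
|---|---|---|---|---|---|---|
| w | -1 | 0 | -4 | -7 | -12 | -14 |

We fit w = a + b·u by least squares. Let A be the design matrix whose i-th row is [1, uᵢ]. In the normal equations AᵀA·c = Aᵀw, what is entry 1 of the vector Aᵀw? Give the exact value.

Entry 1 ↔ basis 1, so (Aᵀw)_{1} = Σᵢ wᵢ = (1)·(-1) + (1)·(0) + (1)·(-4) + (1)·(-7) + (1)·(-12) + (1)·(-14) = -38.

-38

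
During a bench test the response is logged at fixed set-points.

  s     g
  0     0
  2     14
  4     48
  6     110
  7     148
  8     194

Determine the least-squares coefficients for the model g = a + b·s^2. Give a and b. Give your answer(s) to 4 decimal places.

a = 0.6567, b = 3.0181

Compute the Gram sums: Σ1 = 6, Σs^2 = 169, Σs^2·s^2 = 8065.
For Aᵀg: Σg = 514, Σs^2·g = 24452.
Eliminating b: 8065·(row 1) − 169·(row 2) gives 19829·a = 8065·514 − 169·24452 = 13022, so a = 13022/19829.
Then b = (24452 − 169·(13022/19829))/8065 = 59846/19829.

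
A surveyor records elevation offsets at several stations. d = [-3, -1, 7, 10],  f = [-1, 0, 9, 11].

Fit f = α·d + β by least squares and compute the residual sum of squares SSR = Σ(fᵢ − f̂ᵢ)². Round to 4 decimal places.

XᵀX·[α, β]ᵀ = Xᵀf reads: 159·α + 13·β = 176;  13·α + 4·β = 19.
Determinant 159·4 − 13² = 467.
α = (176·4 − 13·19)/467 = 457/467; β = (159·19 − 13·176)/467 = 733/467.
Residuals: 171/467, -276/467, 271/467, -166/467; SSR = 442/467.

SSR = 0.9465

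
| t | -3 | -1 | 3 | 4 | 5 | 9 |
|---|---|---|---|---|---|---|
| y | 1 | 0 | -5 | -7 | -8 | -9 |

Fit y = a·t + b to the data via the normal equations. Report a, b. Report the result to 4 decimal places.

a = -0.9443, b = -1.9910

Normal-equation sums: Σt·t = 141, Σt = 17, Σ1 = 6.
Moment sums: Σt·y = -167, Σy = -28.
So MᵀM·[a, b]ᵀ = Mᵀy: [[141, 17]; [17, 6]]·[a, b]ᵀ = [-167, -28]ᵀ.
Eliminating b: 6·(row 1) − 17·(row 2) gives 557·a = 6·(-167) − 17·(-28) = -526, so a = -526/557.
Then b = ((-28) − 17·(-526/557))/6 = -1109/557.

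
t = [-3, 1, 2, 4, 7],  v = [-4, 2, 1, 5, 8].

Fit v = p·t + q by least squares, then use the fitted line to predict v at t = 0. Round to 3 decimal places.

v̂ = -0.234

Normal-equation sums: Σt·t = 79, Σt = 11, Σ1 = 5.
And Σt·v = 92, Σv = 12.
So XᵀX·[p, q]ᵀ = Xᵀv: [[79, 11]; [11, 5]]·[p, q]ᵀ = [92, 12]ᵀ.
Δ = 79·5 − 11² = 274.
p = (92·5 − 11·12)/274 = 164/137; q = (79·12 − 11·92)/274 = -32/137.
At t = 0: v̂ = (164/137)·(0) + (-32/137)·(1) = -32/137.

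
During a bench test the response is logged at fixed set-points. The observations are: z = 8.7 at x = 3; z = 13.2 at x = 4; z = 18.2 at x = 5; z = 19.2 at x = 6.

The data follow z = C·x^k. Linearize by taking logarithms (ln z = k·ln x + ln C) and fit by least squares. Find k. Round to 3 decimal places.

Linearized form: ln z = k·ln x + ln C. From the 4 transformed points,
Σln x = 5.8861, Σ(ln x)² = 8.9295, Σln z = 10.5999, Σln x·ln z = 15.9177.
Equations: 8.9295·k + 5.8861·ln C = 15.9177;  5.8861·k + 4·ln C = 10.5999.
Δ = 8.9295·4 − (5.8861)² = 1.0716; k = (15.9177·4 − 5.8861·10.5999)/1.0716 = 1.19356, ln C = (8.9295·10.5999 − 5.8861·15.9177)/1.0716 = 0.89361.

k = 1.194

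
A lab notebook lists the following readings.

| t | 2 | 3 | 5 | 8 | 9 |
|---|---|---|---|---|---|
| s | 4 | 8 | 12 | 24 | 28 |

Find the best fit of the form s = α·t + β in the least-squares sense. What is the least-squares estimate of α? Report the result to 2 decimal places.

Compute the Gram sums: Σt·t = 183, Σt = 27, Σ1 = 5.
And Σt·s = 536, Σs = 76.
AᵀA·[α, β]ᵀ = Aᵀs becomes [[183, 27]; [27, 5]]·[α, β]ᵀ = [536, 76]ᵀ.
Δ = 183·5 − 27² = 186.
α = (536·5 − 27·76)/186 = 314/93; β = (183·76 − 27·536)/186 = -94/31.

α = 3.38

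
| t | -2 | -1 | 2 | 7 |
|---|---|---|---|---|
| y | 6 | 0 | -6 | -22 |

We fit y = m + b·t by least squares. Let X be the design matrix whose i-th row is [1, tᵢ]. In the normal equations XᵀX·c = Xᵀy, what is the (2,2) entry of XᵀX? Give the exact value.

58

Row 2 ↔ basis t, column 2 ↔ basis t, so (XᵀX)_{2,2} = Σᵢ (t)·(t) = (-2)·(-2) + (-1)·(-1) + (2)·(2) + (7)·(7) = 58.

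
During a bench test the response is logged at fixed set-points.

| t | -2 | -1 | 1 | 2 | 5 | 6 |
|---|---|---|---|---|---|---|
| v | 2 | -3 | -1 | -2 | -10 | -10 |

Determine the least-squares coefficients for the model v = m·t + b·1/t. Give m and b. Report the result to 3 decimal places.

Setting ∂/∂m … = 0 gives: 71·m + 6·b = -116;  6·m + (2311/900)·b = -11/3.
Determinant 71·(2311/900) − 6² = 131681/900.
m = ((-116)·(2311/900) − 6·(-11/3))/(131681/900) = -248276/131681; b = (71·(-11/3) − 6·(-116))/(131681/900) = 392100/131681.

m = -1.885, b = 2.978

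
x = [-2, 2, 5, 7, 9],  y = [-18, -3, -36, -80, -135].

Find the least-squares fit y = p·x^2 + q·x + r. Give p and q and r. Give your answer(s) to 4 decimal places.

p = -2.0258, q = 3.4149, r = -2.7006

Entries of AᵀA: Σx^2·x^2 = 9619, Σx^2·x = 1197, Σx^2 = 163, Σx·x = 163, Σx = 21, Σ1 = 5.
Moment sums: Σx^2·y = -15839, Σx·y = -1925, Σy = -272.
Normal equations: [[9619, 1197, 163]; [1197, 163, 21]; [163, 21, 5]]·[p, q, r]ᵀ = [-15839, -1925, -272]ᵀ.
Solving the 3×3 system (Gaussian elimination) gives p = -18826/9293, q = 63469/18586, r = -50193/18586.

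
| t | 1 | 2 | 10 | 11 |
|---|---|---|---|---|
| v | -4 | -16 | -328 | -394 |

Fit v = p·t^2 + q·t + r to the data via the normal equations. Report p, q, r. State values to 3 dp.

p = -3.000, q = -3.000, r = 2.000

The normal system XᵀX·[p, q, r]ᵀ = Xᵀv is [[24658, 2340, 226]; [2340, 226, 24]; [226, 24, 4]]·[p, q, r]ᵀ = [-80542, -7650, -742]ᵀ.
Row-reducing yields p = -3, q = -3, r = 2.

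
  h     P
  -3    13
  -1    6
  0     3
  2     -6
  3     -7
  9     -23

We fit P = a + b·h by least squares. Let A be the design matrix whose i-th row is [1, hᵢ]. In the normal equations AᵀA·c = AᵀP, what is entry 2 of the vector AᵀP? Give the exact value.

-285

Entry 2 ↔ basis h, so (AᵀP)_{2} = Σᵢ (h)·Pᵢ = (-3)·(13) + (-1)·(6) + (0)·(3) + (2)·(-6) + (3)·(-7) + (9)·(-23) = -285.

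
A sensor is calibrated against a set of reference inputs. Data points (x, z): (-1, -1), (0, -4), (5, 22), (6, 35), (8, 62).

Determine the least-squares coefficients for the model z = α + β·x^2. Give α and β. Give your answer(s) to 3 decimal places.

Sums needed: Σ1 = 5, Σx^2 = 126, Σx^2·x^2 = 6018.
Moment sums: Σz = 114, Σx^2·z = 5777.
So AᵀA·[α, β]ᵀ = Aᵀz: [[5, 126]; [126, 6018]]·[α, β]ᵀ = [114, 5777]ᵀ.
Eliminating β: 6018·(row 1) − 126·(row 2) gives 14214·α = 6018·114 − 126·5777 = -41850, so α = -6975/2369.
Then β = (5777 − 126·(-6975/2369))/6018 = 14521/14214.

α = -2.944, β = 1.022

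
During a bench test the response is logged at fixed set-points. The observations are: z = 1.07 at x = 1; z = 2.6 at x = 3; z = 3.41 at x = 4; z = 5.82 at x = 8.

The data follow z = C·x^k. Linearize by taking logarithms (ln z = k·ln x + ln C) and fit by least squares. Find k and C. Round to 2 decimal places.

k = 0.82, C = 1.07

Taking logs, ln z = k·ln x + ln C, so regress ln z on ln x.
Σln x = 4.5643, Σ(ln x)² = 7.4528, Σln z = 4.0112, Σln x·ln z = 6.4128.
Normal system: [[7.4528, 4.5643]; [4.5643, 4]]·[k, ln C]ᵀ = [6.4128, 4.0112]ᵀ.
Δ = 7.4528·4 − (4.5643)² = 8.9781; k = (6.4128·4 − 4.5643·4.0112)/8.9781 = 0.81787, ln C = (7.4528·4.0112 − 4.5643·6.4128)/8.9781 = 0.06953, so C = exp(0.06953) = 1.07200.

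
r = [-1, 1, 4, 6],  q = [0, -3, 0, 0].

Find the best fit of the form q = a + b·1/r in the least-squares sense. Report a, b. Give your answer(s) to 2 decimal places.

a = -0.61, b = -1.31

With design matrix M, MᵀM = [[4, 5/12]; [5/12, 301/144]] and Mᵀq = [-3, -3]ᵀ.
Eliminating b: (301/144)·(row 1) − (5/12)·(row 2) gives (131/16)·a = (301/144)·(-3) − (5/12)·(-3) = -241/48, so a = -241/393.
Then b = ((-3) − (5/12)·(-241/393))/(301/144) = -172/131.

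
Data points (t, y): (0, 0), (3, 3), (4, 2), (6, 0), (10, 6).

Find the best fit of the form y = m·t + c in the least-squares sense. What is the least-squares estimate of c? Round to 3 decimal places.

c = 0.000

The normal equations are: 161·m + 23·c = 77;  23·m + 5·c = 11.
(Σt·t = 161, Σt = 23, Σ1 = 5, Σt·y = 77, Σy = 11.)
Δ = 161·5 − 23² = 276.
m = (77·5 − 23·11)/276 = 11/23; c = (161·11 − 23·77)/276 = 0.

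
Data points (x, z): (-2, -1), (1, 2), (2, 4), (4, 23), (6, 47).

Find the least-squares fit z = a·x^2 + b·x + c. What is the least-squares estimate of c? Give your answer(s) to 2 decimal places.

c = -1.93

MᵀM·[a, b, c]ᵀ = Mᵀz reads: 1585·a + 281·b + 61·c = 2074;  281·a + 61·b + 11·c = 386;  61·a + 11·b + 5·c = 75.
(Σx^2·x^2 = 1585, Σx^2·x = 281, Σx^2 = 61, Σx·x = 61, Σx = 11, Σ1 = 5, Σx^2·z = 2074, Σx·z = 386, Σz = 75.)
Solving the 3×3 system (Gaussian elimination) gives a = 8507/7826, b = 13063/7826, c = -1081/559.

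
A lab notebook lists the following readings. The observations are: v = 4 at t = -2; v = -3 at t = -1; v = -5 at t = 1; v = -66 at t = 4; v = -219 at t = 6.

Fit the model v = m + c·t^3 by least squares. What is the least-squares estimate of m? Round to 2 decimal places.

Compute the Gram sums: Σ1 = 5, Σt^3 = 272, Σt^3·t^3 = 50818.
For Xᵀv: Σv = -289, Σt^3·v = -51562.
XᵀX·[m, c]ᵀ = Xᵀv becomes [[5, 272]; [272, 50818]]·[m, c]ᵀ = [-289, -51562]ᵀ.
Determinant 5·50818 − 272² = 180106.
m = ((-289)·50818 − 272·(-51562))/180106 = -330769/90053; c = (5·(-51562) − 272·(-289))/180106 = -89601/90053.

m = -3.67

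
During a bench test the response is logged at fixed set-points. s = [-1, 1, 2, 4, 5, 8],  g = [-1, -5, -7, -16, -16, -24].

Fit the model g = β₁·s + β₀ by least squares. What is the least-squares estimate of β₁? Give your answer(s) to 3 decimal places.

β₁ = -2.666

Entries of MᵀM: Σs·s = 111, Σs = 19, Σ1 = 6.
Right-hand side: Σs·g = -354, Σg = -69.
Normal equations: [[111, 19]; [19, 6]]·[β₁, β₀]ᵀ = [-354, -69]ᵀ.
det = 111·6 − 19² = 305.
β₁ = ((-354)·6 − 19·(-69))/305 = -813/305; β₀ = (111·(-69) − 19·(-354))/305 = -933/305.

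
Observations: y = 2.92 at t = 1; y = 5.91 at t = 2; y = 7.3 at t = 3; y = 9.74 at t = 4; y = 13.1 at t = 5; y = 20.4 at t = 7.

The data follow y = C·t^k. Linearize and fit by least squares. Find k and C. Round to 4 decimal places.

With ln yᵢ as the transformed response and ln tᵢ as the regressor:
Σln t = 6.7334, Σ(ln t)² = 9.9861, Σln y = 12.7005, Σln t·ln y = 16.5793.
Equations: 9.9861·k + 6.7334·ln C = 16.5793;  6.7334·k + 6·ln C = 12.7005.
Slope k = (n·Σln t·ln y − Σln t·Σln y)/(n·Σ(ln t)² − (Σln t)²) = (6·16.5793 − 6.7334·12.7005)/14.5777 = 0.95752; ln C = (Σln y − k·Σln t)/n = 1.04218, so C = exp(1.04218) = 2.83540.

k = 0.9575, C = 2.8354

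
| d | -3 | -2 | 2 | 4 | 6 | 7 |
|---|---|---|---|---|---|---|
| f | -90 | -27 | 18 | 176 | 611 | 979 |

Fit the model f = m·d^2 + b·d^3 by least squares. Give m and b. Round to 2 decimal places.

m = -1.01, b = 3.00

Normal-equation sums: Σd^2·d^2 = 4066, Σd^2·d^3 = 25364, Σd^3·d^3 = 169258.
For Aᵀf: Σd^2·f = 71937, Σd^3·f = 481827.
Δ = 4066·169258 − 25364² = 44870532.
m = (71937·169258 − 25364·481827)/44870532 = -7524547/7478422; b = (4066·481827 − 25364·71937)/44870532 = 22416419/7478422.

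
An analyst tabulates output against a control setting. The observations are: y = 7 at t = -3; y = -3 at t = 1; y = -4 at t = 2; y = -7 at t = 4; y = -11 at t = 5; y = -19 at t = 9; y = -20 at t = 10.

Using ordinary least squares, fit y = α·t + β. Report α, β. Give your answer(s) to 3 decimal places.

α = -2.081, β = 0.180

From the data, Σt·t = 236, Σt = 28, Σ1 = 7.
For Mᵀy: Σt·y = -486, Σy = -57.
Eliminating β: 7·(row 1) − 28·(row 2) gives 868·α = 7·(-486) − 28·(-57) = -1806, so α = -129/62.
Then β = ((-57) − 28·(-129/62))/7 = 39/217.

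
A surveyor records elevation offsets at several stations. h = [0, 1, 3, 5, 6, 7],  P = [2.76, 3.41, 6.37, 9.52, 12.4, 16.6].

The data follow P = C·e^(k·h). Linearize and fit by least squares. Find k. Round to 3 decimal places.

Taking logs, ln P = k·h + ln C, so regress ln P on h.
Sums: Σh = 22.0000, Σ(h)² = 120.0000, Σln P = 11.6740, Σh·ln P = 52.8205.
Normal system: [[120.0000, 22.0000]; [22.0000, 6]]·[k, ln C]ᵀ = [52.8205, 11.6740]ᵀ.
Solving (det = 236.0000): k = 0.25464, ln C = 1.01201.

k = 0.255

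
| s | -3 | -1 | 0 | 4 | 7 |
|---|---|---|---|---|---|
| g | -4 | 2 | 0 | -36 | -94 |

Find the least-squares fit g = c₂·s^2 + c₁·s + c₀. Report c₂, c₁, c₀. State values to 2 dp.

c₂ = -1.48, c₁ = -3.10, c₀ = 0.13

MᵀM·[c₂, c₁, c₀]ᵀ = Mᵀg reads: 2739·c₂ + 379·c₁ + 75·c₀ = -5216;  379·c₂ + 75·c₁ + 7·c₀ = -792;  75·c₂ + 7·c₁ + 5·c₀ = -132.
(Σs^2·s^2 = 2739, Σs^2·s = 379, Σs^2 = 75, Σs·s = 75, Σs = 7, Σ1 = 5, Σs^2·g = -5216, Σs·g = -792, Σg = -132.)
Solving the 3×3 system (Gaussian elimination) gives c₂ = -6971/4712, c₁ = -14587/4712, c₀ = 295/2356.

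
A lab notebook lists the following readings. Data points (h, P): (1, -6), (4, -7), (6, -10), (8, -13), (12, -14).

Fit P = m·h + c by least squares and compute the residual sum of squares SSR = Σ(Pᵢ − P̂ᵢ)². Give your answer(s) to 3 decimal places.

Normal-equation sums: Σh·h = 261, Σh = 31, Σ1 = 5.
For AᵀP: Σh·P = -366, ΣP = -50.
Normal equations: [[261, 31]; [31, 5]]·[m, c]ᵀ = [-366, -50]ᵀ.
Eliminating c: 5·(row 1) − 31·(row 2) gives 344·m = 5·(-366) − 31·(-50) = -280, so m = -35/43.
Then c = ((-50) − 31·(-35/43))/5 = -213/43.
Residuals: -10/43, 52/43, -7/43, -66/43, 31/43; SSR = 190/43.

SSR = 4.419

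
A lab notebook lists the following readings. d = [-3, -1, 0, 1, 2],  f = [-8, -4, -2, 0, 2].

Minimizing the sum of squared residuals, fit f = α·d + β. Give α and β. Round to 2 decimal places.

α = 2.00, β = -2.00

With design matrix A, AᵀA = [[15, -1]; [-1, 5]] and Aᵀf = [32, -12]ᵀ.
det = 15·5 − (-1)² = 74.
α = (32·5 − (-1)·(-12))/74 = 2; β = (15·(-12) − (-1)·32)/74 = -2.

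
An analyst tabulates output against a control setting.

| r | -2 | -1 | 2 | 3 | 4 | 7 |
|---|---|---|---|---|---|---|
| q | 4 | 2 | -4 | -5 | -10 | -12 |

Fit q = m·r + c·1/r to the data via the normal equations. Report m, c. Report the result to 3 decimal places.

m = -1.861, c = -0.422

With design matrix A, AᵀA = [[83, 6]; [6, 11953/7056]] and Aᵀq = [-157, -499/42]ᵀ.
Determinant 83·(11953/7056) − 6² = 738083/7056.
m = ((-157)·(11953/7056) − 6·(-499/42))/(738083/7056) = -1373629/738083; c = (83·(-499/42) − 6·(-157))/(738083/7056) = -311304/738083.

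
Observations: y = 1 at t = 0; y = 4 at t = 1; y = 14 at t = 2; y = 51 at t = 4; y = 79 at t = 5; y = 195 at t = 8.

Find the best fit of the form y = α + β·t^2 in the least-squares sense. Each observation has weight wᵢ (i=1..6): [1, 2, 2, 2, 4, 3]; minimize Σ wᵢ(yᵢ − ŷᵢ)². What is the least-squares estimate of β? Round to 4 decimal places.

β = 3.0249

Compute the Gram sums: Σwᵢ·1 = 14, Σwᵢ·t^2 = 334, Σwᵢ·t^2·t^2 = 15334.
And Σwᵢ·y = 1040, Σwᵢ·t^2·y = 47092.
Determinant 14·15334 − 334² = 103120.
α = (1040·15334 − 334·47092)/103120 = 27329/12890; β = (14·47092 − 334·1040)/103120 = 38991/12890.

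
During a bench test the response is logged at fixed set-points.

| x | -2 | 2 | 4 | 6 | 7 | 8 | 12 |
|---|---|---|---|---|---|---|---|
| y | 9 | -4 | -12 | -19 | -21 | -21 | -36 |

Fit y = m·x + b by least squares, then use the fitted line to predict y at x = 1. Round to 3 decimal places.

ŷ = -1.259

Entries of AᵀA: Σx·x = 317, Σx = 37, Σ1 = 7.
For Aᵀy: Σx·y = -935, Σy = -104.
AᵀA·[m, b]ᵀ = Aᵀy becomes [[317, 37]; [37, 7]]·[m, b]ᵀ = [-935, -104]ᵀ.
det = 317·7 − 37² = 850.
m = ((-935)·7 − 37·(-104))/850 = -2697/850; b = (317·(-104) − 37·(-935))/850 = 1627/850.
At x = 1: ŷ = (-2697/850)·(1) + (1627/850)·(1) = -107/85.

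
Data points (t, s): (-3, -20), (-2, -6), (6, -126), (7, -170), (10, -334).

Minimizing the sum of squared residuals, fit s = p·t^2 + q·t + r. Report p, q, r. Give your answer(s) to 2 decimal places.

Normal-equation sums: Σt^2·t^2 = 13794, Σt^2·t = 1524, Σt^2 = 198, Σt·t = 198, Σt = 18, Σ1 = 5.
For Xᵀs: Σt^2·s = -46470, Σt·s = -5214, Σs = -656.
Solving the 3×3 system (Gaussian elimination) gives p = -57739/18739, q = -49649/18739, r = 6644/18739.

p = -3.08, q = -2.65, r = 0.35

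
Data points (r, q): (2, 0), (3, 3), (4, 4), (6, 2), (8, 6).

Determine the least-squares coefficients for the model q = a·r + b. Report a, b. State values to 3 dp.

From the data, Σr·r = 129, Σr = 23, Σ1 = 5.
For Aᵀq: Σr·q = 85, Σq = 15.
Normal equations: [[129, 23]; [23, 5]]·[a, b]ᵀ = [85, 15]ᵀ.
Determinant 129·5 − 23² = 116.
a = (85·5 − 23·15)/116 = 20/29; b = (129·15 − 23·85)/116 = -5/29.

a = 0.690, b = -0.172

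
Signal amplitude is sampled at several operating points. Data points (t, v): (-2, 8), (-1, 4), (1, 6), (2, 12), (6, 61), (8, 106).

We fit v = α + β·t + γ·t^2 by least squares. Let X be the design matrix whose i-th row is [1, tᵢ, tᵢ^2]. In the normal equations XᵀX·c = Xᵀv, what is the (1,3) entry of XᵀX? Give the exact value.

Row 1 ↔ basis 1, column 3 ↔ basis t^2, so (XᵀX)_{1,3} = Σᵢ t^2 = (1)·(4) + (1)·(1) + (1)·(1) + (1)·(4) + (1)·(36) + (1)·(64) = 110.

110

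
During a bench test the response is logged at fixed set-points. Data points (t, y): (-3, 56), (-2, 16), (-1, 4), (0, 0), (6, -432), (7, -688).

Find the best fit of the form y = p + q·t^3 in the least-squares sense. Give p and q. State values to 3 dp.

p = 1.002, q = -2.008

Compute the Gram sums: Σ1 = 6, Σt^3 = 523, Σt^3·t^3 = 165099.
For Mᵀy: Σy = -1044, Σt^3·y = -330940.
So MᵀM·[p, q]ᵀ = Mᵀy: [[6, 523]; [523, 165099]]·[p, q]ᵀ = [-1044, -330940]ᵀ.
Δ = 6·165099 − 523² = 717065.
p = ((-1044)·165099 − 523·(-330940))/717065 = 718264/717065; q = (6·(-330940) − 523·(-1044))/717065 = -1439628/717065.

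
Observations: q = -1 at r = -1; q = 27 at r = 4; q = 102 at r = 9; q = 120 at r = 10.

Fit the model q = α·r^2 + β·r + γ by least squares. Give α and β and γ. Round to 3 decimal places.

α = 0.898, β = 3.005, γ = 0.999

Forming XᵀX = [[16818, 1792, 198]; [1792, 198, 22]; [198, 22, 4]] and Xᵀq = [20693, 2227, 248]ᵀ gives XᵀX·[α, β, γ]ᵀ = Xᵀq.
Row-reducing yields α = 2071/2305, β = 6926/2305, γ = 921/922.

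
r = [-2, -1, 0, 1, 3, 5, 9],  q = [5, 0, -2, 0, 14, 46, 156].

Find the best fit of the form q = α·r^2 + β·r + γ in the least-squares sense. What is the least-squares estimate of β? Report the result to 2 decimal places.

β = -0.14

Forming MᵀM = [[7285, 873, 121]; [873, 121, 15]; [121, 15, 7]] and Mᵀq = [13932, 1666, 219]ᵀ gives MᵀM·[α, β, γ]ᵀ = Mᵀq.
Solving the 3×3 system (Gaussian elimination) gives α = 27857/14138, β = -1993/14138, γ = -17470/7069.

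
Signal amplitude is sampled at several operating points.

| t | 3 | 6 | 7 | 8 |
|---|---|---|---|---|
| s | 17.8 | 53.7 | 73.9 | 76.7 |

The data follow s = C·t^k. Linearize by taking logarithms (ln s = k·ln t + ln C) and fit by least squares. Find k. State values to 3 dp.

k = 1.559

Let Y = ln s. Fitting Y = k·ln t + ln C by least squares:
Sums: Σln t = 6.9157, Σ(ln t)² = 12.5280, Σln s = 15.5052, Σln t·ln s = 27.6977.
Normal system: [[12.5280, 6.9157]; [6.9157, 4]]·[k, ln C]ᵀ = [27.6977, 15.5052]ᵀ.
Δ = 12.5280·4 − (6.9157)² = 2.2847; k = (27.6977·4 − 6.9157·15.5052)/2.2847 = 1.55858, ln C = (12.5280·15.5052 − 6.9157·27.6977)/2.2847 = 1.18163.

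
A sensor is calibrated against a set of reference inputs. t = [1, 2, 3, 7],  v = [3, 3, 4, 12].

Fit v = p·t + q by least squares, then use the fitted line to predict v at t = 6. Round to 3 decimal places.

v̂ = 9.940

Entries of MᵀM: Σt·t = 63, Σt = 13, Σ1 = 4.
And Σt·v = 105, Σv = 22.
MᵀM·[p, q]ᵀ = Mᵀv becomes [[63, 13]; [13, 4]]·[p, q]ᵀ = [105, 22]ᵀ.
Determinant 63·4 − 13² = 83.
p = (105·4 − 13·22)/83 = 134/83; q = (63·22 − 13·105)/83 = 21/83.
At t = 6: v̂ = (134/83)·(6) + (21/83)·(1) = 825/83.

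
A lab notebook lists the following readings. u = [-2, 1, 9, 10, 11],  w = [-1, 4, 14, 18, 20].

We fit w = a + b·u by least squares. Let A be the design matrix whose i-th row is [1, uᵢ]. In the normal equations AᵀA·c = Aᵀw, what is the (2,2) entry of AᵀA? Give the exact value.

307

Row 2 ↔ basis u, column 2 ↔ basis u, so (AᵀA)_{2,2} = Σᵢ (u)·(u) = (-2)·(-2) + (1)·(1) + (9)·(9) + (10)·(10) + (11)·(11) = 307.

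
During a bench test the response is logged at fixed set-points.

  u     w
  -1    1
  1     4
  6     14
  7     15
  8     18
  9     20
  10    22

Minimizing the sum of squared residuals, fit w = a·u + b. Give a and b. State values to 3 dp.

a = 1.923, b = 2.442

Sums needed: Σu·u = 332, Σu = 40, Σ1 = 7.
Moment sums: Σu·w = 736, Σw = 94.
Normal equations: [[332, 40]; [40, 7]]·[a, b]ᵀ = [736, 94]ᵀ.
Determinant 332·7 − 40² = 724.
a = (736·7 − 40·94)/724 = 348/181; b = (332·94 − 40·736)/724 = 442/181.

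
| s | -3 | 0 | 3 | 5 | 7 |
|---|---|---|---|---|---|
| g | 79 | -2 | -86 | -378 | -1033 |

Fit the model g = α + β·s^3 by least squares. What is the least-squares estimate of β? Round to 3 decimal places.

β = -3.004

Setting ∂/∂α … = 0 gives: 5·α + 468·β = -1420;  468·α + 134732·β = -406024.
(Σ1 = 5, Σs^3 = 468, Σs^3·s^3 = 134732, Σg = -1420, Σs^3·g = -406024.)
Eliminating β: 134732·(row 1) − 468·(row 2) gives 454636·α = 134732·(-1420) − 468·(-406024) = -1300208, so α = -3572/1249.
Then β = ((-406024) − 468·(-3572/1249))/134732 = -48770/16237.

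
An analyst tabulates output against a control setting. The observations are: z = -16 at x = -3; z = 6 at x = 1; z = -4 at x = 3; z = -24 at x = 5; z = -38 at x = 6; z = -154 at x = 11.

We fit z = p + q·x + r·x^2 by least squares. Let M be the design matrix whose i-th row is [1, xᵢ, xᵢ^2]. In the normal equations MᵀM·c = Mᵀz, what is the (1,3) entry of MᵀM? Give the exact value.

201

Row 1 ↔ basis 1, column 3 ↔ basis x^2, so (MᵀM)_{1,3} = Σᵢ x^2 = (1)·(9) + (1)·(1) + (1)·(9) + (1)·(25) + (1)·(36) + (1)·(121) = 201.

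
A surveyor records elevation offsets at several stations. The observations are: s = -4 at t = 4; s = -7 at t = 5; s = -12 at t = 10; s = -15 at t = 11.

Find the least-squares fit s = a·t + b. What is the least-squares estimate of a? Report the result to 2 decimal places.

The normal equations are: 262·a + 30·b = -336;  30·a + 4·b = -38.
(Σt·t = 262, Σt = 30, Σ1 = 4, Σt·s = -336, Σs = -38.)
Determinant 262·4 − 30² = 148.
a = ((-336)·4 − 30·(-38))/148 = -51/37; b = (262·(-38) − 30·(-336))/148 = 31/37.

a = -1.38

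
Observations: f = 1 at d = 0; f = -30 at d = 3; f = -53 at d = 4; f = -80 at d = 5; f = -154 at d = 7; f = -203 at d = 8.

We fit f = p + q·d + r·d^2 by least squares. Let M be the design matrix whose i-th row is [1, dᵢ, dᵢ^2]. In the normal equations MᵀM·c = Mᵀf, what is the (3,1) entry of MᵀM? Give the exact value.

Row 3 ↔ basis d^2, column 1 ↔ basis 1, so (MᵀM)_{3,1} = Σᵢ d^2 = (0)·(1) + (9)·(1) + (16)·(1) + (25)·(1) + (49)·(1) + (64)·(1) = 163.

163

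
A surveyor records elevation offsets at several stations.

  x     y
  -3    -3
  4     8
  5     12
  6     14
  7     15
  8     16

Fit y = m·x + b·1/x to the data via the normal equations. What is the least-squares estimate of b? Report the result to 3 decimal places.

b = -7.530

Normal-equation sums: Σx·x = 199, Σx·1/x = 6, Σ1/x·1/x = 195749/705600.
Right-hand side: Σx·y = 418, Σ1/x·y = 1247/105.
Determinant 199·(195749/705600) − 6² = 13552451/705600.
m = (418·(195749/705600) − 6·(1247/105))/(13552451/705600) = 31544042/13552451; b = (199·(1247/105) − 6·418)/(13552451/705600) = -102056640/13552451.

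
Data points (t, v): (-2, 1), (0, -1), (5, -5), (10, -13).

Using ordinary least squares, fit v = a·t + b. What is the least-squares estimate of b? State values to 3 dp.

b = -0.810

Normal-equation sums: Σt·t = 129, Σt = 13, Σ1 = 4.
Right-hand side: Σt·v = -157, Σv = -18.
So AᵀA·[a, b]ᵀ = Aᵀv: [[129, 13]; [13, 4]]·[a, b]ᵀ = [-157, -18]ᵀ.
Determinant 129·4 − 13² = 347.
a = ((-157)·4 − 13·(-18))/347 = -394/347; b = (129·(-18) − 13·(-157))/347 = -281/347.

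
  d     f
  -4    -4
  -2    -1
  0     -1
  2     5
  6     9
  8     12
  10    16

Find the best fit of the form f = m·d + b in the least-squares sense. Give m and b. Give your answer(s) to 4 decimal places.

m = 1.4092, b = 1.1164

The normal equations are: 224·m + 20·b = 338;  20·m + 7·b = 36.
(Σd·d = 224, Σd = 20, Σ1 = 7, Σd·f = 338, Σf = 36.)
Determinant 224·7 − 20² = 1168.
m = (338·7 − 20·36)/1168 = 823/584; b = (224·36 − 20·338)/1168 = 163/146.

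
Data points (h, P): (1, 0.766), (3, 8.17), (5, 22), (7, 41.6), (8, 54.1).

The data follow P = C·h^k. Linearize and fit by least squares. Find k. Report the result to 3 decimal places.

k = 2.045

Taking logs, ln P = k·ln h + ln C, so regress ln P on ln h.
AᵀA = [[11.9079, 6.7334]; [6.7334, 5]], rhs = [22.8357, 12.6439]ᵀ  (here Σln h = 6.7334, Σ(ln h)² = 11.9079, Σln P = 12.6439, Σln h·ln P = 22.8357).
Δ = 11.9079·5 − (6.7334)² = 14.2007; k = (22.8357·5 − 6.7334·12.6439)/14.2007 = 2.04512, ln C = (11.9079·12.6439 − 6.7334·22.8357)/14.2007 = -0.22535.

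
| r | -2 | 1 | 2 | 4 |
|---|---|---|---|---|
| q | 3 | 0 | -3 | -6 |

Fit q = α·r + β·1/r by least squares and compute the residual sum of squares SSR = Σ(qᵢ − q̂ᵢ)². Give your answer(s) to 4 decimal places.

SSR = 0.4390

Compute the Gram sums: Σr·r = 25, Σr·1/r = 4, Σ1/r·1/r = 25/16.
For Mᵀq: Σr·q = -36, Σ1/r·q = -9/2.
MᵀM·[α, β]ᵀ = Mᵀq becomes [[25, 4]; [4, 25/16]]·[α, β]ᵀ = [-36, -9/2]ᵀ.
det = 25·(25/16) − 4² = 369/16.
α = ((-36)·(25/16) − 4·(-9/2))/(369/16) = -68/41; β = (25·(-9/2) − 4·(-36))/(369/16) = 56/41.
Residuals: 15/41, 12/41, -15/41, 12/41; SSR = 18/41.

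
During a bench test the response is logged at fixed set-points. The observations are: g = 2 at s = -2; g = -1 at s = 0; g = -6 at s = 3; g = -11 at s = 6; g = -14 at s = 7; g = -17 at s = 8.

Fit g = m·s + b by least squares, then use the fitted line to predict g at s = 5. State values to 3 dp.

ĝ = -10.287

Entries of MᵀM: Σs·s = 162, Σs = 22, Σ1 = 6.
For Mᵀg: Σs·g = -322, Σg = -47.
Normal equations: [[162, 22]; [22, 6]]·[m, b]ᵀ = [-322, -47]ᵀ.
Eliminating b: 6·(row 1) − 22·(row 2) gives 488·m = 6·(-322) − 22·(-47) = -898, so m = -449/244.
Then b = ((-47) − 22·(-449/244))/6 = -265/244.
At s = 5: ĝ = (-449/244)·(5) + (-265/244)·(1) = -1255/122.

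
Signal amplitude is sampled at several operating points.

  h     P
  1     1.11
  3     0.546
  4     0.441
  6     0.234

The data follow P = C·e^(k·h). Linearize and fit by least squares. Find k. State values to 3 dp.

k = -0.308

Taking logs, ln P = k·h + ln C, so regress ln P on h.
Σh = 14.0000, Σ(h)² = 62.0000, Σln P = -2.7719, Σh·ln P = -13.7005.
Equations: 62.0000·k + 14.0000·ln C = -13.7005;  14.0000·k + 4·ln C = -2.7719.
Slope k = (n·Σh·ln P − Σh·Σln P)/(n·Σ(h)² − (Σh)²) = (4·-13.7005 − 14.0000·-2.7719)/52.0000 = -0.30760; ln C = (Σln P − k·Σh)/n = 0.38361.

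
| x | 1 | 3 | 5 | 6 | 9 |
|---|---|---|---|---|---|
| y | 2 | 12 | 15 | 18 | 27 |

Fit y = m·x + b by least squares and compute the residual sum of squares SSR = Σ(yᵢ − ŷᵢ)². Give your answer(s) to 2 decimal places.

SSR = 9.13

Entries of MᵀM: Σx·x = 152, Σx = 24, Σ1 = 5.
For Mᵀy: Σx·y = 464, Σy = 74.
MᵀM·[m, b]ᵀ = Mᵀy becomes [[152, 24]; [24, 5]]·[m, b]ᵀ = [464, 74]ᵀ.
Determinant 152·5 − 24² = 184.
m = (464·5 − 24·74)/184 = 68/23; b = (152·74 − 24·464)/184 = 14/23.
Residuals: -36/23, 58/23, -9/23, -8/23, -5/23; SSR = 210/23.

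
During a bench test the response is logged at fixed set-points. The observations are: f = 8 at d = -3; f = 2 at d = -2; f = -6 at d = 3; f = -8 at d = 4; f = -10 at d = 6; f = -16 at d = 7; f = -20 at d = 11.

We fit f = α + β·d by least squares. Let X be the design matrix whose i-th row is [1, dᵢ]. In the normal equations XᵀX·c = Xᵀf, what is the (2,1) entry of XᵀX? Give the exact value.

26

Row 2 ↔ basis d, column 1 ↔ basis 1, so (XᵀX)_{2,1} = Σᵢ d = (-3)·(1) + (-2)·(1) + (3)·(1) + (4)·(1) + (6)·(1) + (7)·(1) + (11)·(1) = 26.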